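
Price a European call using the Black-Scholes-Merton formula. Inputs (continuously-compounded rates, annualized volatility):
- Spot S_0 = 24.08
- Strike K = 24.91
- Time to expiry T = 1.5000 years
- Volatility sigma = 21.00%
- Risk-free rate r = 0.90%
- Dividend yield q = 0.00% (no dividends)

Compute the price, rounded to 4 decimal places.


Answer: Price = 2.2491

Derivation:
d1 = (ln(S/K) + (r - q + 0.5*sigma^2) * T) / (sigma * sqrt(T)) = 0.04932919
d2 = d1 - sigma * sqrt(T) = -0.20786723
exp(-rT) = 0.98659072; exp(-qT) = 1.00000000
C = S_0 * exp(-qT) * N(d1) - K * exp(-rT) * N(d2)
N(d1) = 0.51967152; N(d2) = 0.41766632
C = 24.0800 * 1.00000000 * 0.51967152 - 24.9100 * 0.98659072 * 0.41766632 = 2.2491


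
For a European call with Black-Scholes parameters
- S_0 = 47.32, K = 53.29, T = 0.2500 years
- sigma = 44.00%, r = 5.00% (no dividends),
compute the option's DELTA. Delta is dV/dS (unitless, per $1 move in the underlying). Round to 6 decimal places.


d1 = -0.3732529873; d2 = -0.5932529873
phi(d1) = 0.3720982192; exp(-qT) = 1.0000000000; exp(-rT) = 0.9875778005
N(d1) = 0.3544800814
Delta = exp(-qT) * N(d1) = 1.0000000000 * 0.3544800814 = 0.354480

Answer: Delta = 0.354480


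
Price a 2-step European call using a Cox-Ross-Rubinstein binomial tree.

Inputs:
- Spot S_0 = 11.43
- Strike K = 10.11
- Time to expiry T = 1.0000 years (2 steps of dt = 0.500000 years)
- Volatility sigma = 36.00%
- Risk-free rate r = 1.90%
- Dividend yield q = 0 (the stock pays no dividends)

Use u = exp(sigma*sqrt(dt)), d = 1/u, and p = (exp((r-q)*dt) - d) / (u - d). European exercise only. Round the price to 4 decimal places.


Answer: Price = V(0,0) = 2.4537

Derivation:
dt = T/N = 0.500000
u = exp(sigma*sqrt(dt)) = 1.289892; d = 1/u = 0.775259
p = (exp((r-q)*dt) - d) / (u - d) = 0.455250
Discount per step: exp(-r*dt) = 0.990545
Stock lattice S(k, i) with i counting down-moves:
  k=0: S(0,0) = 11.4300
  k=1: S(1,0) = 14.7435; S(1,1) = 8.8612
  k=2: S(2,0) = 19.0175; S(2,1) = 11.4300; S(2,2) = 6.8697
Terminal payoffs V(N, i) = max(S_T - K, 0):
  V(2,0) = 8.907476; V(2,1) = 1.320000; V(2,2) = 0.000000
Backward induction: V(k, i) = exp(-r*dt) * [p * V(k+1, i) + (1-p) * V(k+1, i+1)].
  V(1,0) = exp(-r*dt) * [p*8.907476 + (1-p)*1.320000] = 4.729055
  V(1,1) = exp(-r*dt) * [p*1.320000 + (1-p)*0.000000] = 0.595248
  V(0,0) = exp(-r*dt) * [p*4.729055 + (1-p)*0.595248] = 2.453740


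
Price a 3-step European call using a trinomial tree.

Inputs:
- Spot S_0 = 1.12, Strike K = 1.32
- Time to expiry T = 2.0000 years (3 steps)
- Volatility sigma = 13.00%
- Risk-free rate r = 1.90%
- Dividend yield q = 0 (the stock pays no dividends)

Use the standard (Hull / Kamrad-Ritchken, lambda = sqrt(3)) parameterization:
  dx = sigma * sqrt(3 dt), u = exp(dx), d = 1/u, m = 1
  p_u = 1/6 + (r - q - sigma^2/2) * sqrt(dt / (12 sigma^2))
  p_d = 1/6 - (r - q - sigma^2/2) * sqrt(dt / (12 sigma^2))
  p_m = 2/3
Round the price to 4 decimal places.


dt = T/N = 0.666667; dx = sigma*sqrt(3*dt) = 0.183848
u = exp(dx) = 1.201833; d = 1/u = 0.832062
p_u = 0.185795, p_m = 0.666667, p_d = 0.147539
Discount per step: exp(-r*dt) = 0.987413
Stock lattice S(k, j) with j the centered position index:
  k=0: S(0,+0) = 1.1200
  k=1: S(1,-1) = 0.9319; S(1,+0) = 1.1200; S(1,+1) = 1.3461
  k=2: S(2,-2) = 0.7754; S(2,-1) = 0.9319; S(2,+0) = 1.1200; S(2,+1) = 1.3461; S(2,+2) = 1.6177
  k=3: S(3,-3) = 0.6452; S(3,-2) = 0.7754; S(3,-1) = 0.9319; S(3,+0) = 1.1200; S(3,+1) = 1.3461; S(3,+2) = 1.6177; S(3,+3) = 1.9442
Terminal payoffs V(N, j) = max(S_T - K, 0):
  V(3,-3) = 0.000000; V(3,-2) = 0.000000; V(3,-1) = 0.000000; V(3,+0) = 0.000000; V(3,+1) = 0.026053; V(3,+2) = 0.297730; V(3,+3) = 0.624242
Backward induction: V(k, j) = exp(-r*dt) * [p_u * V(k+1, j+1) + p_m * V(k+1, j) + p_d * V(k+1, j-1)]
  V(2,-2) = exp(-r*dt) * [p_u*0.000000 + p_m*0.000000 + p_d*0.000000] = 0.000000
  V(2,-1) = exp(-r*dt) * [p_u*0.000000 + p_m*0.000000 + p_d*0.000000] = 0.000000
  V(2,+0) = exp(-r*dt) * [p_u*0.026053 + p_m*0.000000 + p_d*0.000000] = 0.004780
  V(2,+1) = exp(-r*dt) * [p_u*0.297730 + p_m*0.026053 + p_d*0.000000] = 0.071770
  V(2,+2) = exp(-r*dt) * [p_u*0.624242 + p_m*0.297730 + p_d*0.026053] = 0.314305
  V(1,-1) = exp(-r*dt) * [p_u*0.004780 + p_m*0.000000 + p_d*0.000000] = 0.000877
  V(1,+0) = exp(-r*dt) * [p_u*0.071770 + p_m*0.004780 + p_d*0.000000] = 0.016313
  V(1,+1) = exp(-r*dt) * [p_u*0.314305 + p_m*0.071770 + p_d*0.004780] = 0.105602
  V(0,+0) = exp(-r*dt) * [p_u*0.105602 + p_m*0.016313 + p_d*0.000877] = 0.030240

Answer: Price = V(0,0) = 0.0302


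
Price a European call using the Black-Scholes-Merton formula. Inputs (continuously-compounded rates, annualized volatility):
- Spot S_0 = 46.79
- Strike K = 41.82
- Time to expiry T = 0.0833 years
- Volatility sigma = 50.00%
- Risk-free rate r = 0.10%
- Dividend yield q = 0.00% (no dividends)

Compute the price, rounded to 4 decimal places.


d1 = (ln(S/K) + (r - q + 0.5*sigma^2) * T) / (sigma * sqrt(T)) = 0.85088850
d2 = d1 - sigma * sqrt(T) = 0.70657980
exp(-rT) = 0.99991670; exp(-qT) = 1.00000000
C = S_0 * exp(-qT) * N(d1) - K * exp(-rT) * N(d2)
N(d1) = 0.80258435; N(d2) = 0.76008618
C = 46.7900 * 1.00000000 * 0.80258435 - 41.8200 * 0.99991670 * 0.76008618 = 5.7688

Answer: Price = 5.7688


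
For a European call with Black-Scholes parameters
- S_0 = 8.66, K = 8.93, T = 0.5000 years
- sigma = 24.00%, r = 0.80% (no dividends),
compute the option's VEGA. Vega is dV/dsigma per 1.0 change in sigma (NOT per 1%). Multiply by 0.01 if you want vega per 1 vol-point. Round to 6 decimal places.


d1 = -0.0724882993; d2 = -0.2421939268
phi(d1) = 0.3978955243; exp(-qT) = 1.0000000000; exp(-rT) = 0.9960079893
Vega = S * exp(-qT) * phi(d1) * sqrt(T) = 8.6600 * 1.0000000000 * 0.3978955243 * 0.7071067812 = 2.436531

Answer: Vega = 2.436531


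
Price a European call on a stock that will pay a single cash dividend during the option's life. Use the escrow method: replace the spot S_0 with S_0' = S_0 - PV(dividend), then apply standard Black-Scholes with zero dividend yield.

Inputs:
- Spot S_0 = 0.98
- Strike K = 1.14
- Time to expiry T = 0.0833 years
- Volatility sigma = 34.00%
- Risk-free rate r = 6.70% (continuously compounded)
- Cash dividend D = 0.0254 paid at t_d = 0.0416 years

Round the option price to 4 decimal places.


Answer: Price = 0.0016

Derivation:
PV(D) = D * exp(-r * t_d) = 0.0254 * 0.99721668 = 0.02532930
S_0' = S_0 - PV(D) = 0.9800 - 0.02532930 = 0.95467070
d1 = (ln(S_0'/K) + (r + sigma^2/2)*T) / (sigma*sqrt(T)) = -1.70204206
d2 = d1 - sigma*sqrt(T) = -1.80017198
exp(-rT) = 0.99443445
N(d1) = 0.04437374; N(d2) = 0.03591674
C = S_0' * N(d1) - K * exp(-rT) * N(d2) = 0.95467070 * 0.04437374 - 1.1400 * 0.99443445 * 0.03591674 = 0.0016


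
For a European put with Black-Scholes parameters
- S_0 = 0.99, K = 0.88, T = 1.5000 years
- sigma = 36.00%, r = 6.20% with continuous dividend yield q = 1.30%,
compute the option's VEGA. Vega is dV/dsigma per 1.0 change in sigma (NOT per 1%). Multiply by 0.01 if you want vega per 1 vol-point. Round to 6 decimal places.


d1 = 0.6542928119; d2 = 0.2133846582
phi(d1) = 0.3220694495; exp(-qT) = 0.9806888952; exp(-rT) = 0.9111935003
Vega = S * exp(-qT) * phi(d1) * sqrt(T) = 0.9900 * 0.9806888952 * 0.3220694495 * 1.2247448714 = 0.382967

Answer: Vega = 0.382967


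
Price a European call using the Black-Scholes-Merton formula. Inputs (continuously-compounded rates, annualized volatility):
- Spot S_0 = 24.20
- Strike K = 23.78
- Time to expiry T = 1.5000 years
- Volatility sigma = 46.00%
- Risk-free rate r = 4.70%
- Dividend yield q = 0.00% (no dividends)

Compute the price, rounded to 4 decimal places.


d1 = (ln(S/K) + (r - q + 0.5*sigma^2) * T) / (sigma * sqrt(T)) = 0.43790441
d2 = d1 - sigma * sqrt(T) = -0.12547823
exp(-rT) = 0.93192774; exp(-qT) = 1.00000000
C = S_0 * exp(-qT) * N(d1) - K * exp(-rT) * N(d2)
N(d1) = 0.66927221; N(d2) = 0.45007248
C = 24.2000 * 1.00000000 * 0.66927221 - 23.7800 * 0.93192774 * 0.45007248 = 6.2222

Answer: Price = 6.2222


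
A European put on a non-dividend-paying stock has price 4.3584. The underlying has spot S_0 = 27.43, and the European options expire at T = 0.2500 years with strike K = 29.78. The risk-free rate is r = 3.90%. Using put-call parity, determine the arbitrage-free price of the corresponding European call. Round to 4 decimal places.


Put-call parity: C - P = S_0 * exp(-qT) - K * exp(-rT).
S_0 * exp(-qT) = 27.4300 * 1.00000000 = 27.43000000
K * exp(-rT) = 29.7800 * 0.99029738 = 29.49105589
C = P + S*exp(-qT) - K*exp(-rT)
C = 4.3584 + 27.43000000 - 29.49105589 = 2.2973

Answer: Call price = 2.2973


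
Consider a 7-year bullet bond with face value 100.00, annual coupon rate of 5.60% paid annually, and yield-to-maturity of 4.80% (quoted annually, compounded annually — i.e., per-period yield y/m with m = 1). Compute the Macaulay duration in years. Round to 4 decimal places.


Coupon per period c = face * coupon_rate / m = 5.600000
Periods per year m = 1; per-period yield y/m = 0.048000
Number of cashflows N = 7
Cashflows (t years, CF_t, discount factor 1/(1+y/m)^(m*t), PV):
  t = 1.0000: CF_t = 5.600000, DF = 0.954198, PV = 5.343511
  t = 2.0000: CF_t = 5.600000, DF = 0.910495, PV = 5.098770
  t = 3.0000: CF_t = 5.600000, DF = 0.868793, PV = 4.865239
  t = 4.0000: CF_t = 5.600000, DF = 0.829001, PV = 4.642404
  t = 5.0000: CF_t = 5.600000, DF = 0.791031, PV = 4.429774
  t = 6.0000: CF_t = 5.600000, DF = 0.754801, PV = 4.226884
  t = 7.0000: CF_t = 105.600000, DF = 0.720230, PV = 76.056255
Price P = sum_t PV_t = 104.662838
Macaulay numerator sum_t t * PV_t:
  t * PV_t at t = 1.0000: 5.343511
  t * PV_t at t = 2.0000: 10.197541
  t * PV_t at t = 3.0000: 14.595717
  t * PV_t at t = 4.0000: 18.569614
  t * PV_t at t = 5.0000: 22.148872
  t * PV_t at t = 6.0000: 25.361304
  t * PV_t at t = 7.0000: 532.393788
Macaulay duration D = (sum_t t * PV_t) / P = 628.610348 / 104.662838 = 6.006051

Answer: Macaulay duration = 6.0061 years


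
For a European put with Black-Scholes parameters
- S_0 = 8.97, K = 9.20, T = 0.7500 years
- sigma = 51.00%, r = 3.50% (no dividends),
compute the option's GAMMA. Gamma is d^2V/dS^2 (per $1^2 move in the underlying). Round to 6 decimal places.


d1 = 0.2229470713; d2 = -0.2187258846
phi(d1) = 0.3891496786; exp(-qT) = 1.0000000000; exp(-rT) = 0.9740915363
Gamma = exp(-qT) * phi(d1) / (S * sigma * sqrt(T)) = 1.0000000000 * 0.3891496786 / (8.9700 * 0.5100 * 0.8660254038) = 0.098225

Answer: Gamma = 0.098225


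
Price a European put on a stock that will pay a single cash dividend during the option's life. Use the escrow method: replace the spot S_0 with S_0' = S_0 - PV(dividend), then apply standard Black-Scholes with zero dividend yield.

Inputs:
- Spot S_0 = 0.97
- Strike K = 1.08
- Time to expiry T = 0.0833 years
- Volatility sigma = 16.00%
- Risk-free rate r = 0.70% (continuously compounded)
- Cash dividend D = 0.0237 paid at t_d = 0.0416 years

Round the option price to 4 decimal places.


PV(D) = D * exp(-r * t_d) = 0.0237 * 0.99970884 = 0.02369310
S_0' = S_0 - PV(D) = 0.9700 - 0.02369310 = 0.94630690
d1 = (ln(S_0'/K) + (r + sigma^2/2)*T) / (sigma*sqrt(T)) = -2.82597410
d2 = d1 - sigma*sqrt(T) = -2.87215288
exp(-rT) = 0.99941707
N(-d1) = 0.99764315; N(-d2) = 0.99796157
P = K * exp(-rT) * N(-d2) - S_0' * N(-d1) = 1.0800 * 0.99941707 * 0.99796157 - 0.94630690 * 0.99764315 = 0.1331

Answer: Price = 0.1331


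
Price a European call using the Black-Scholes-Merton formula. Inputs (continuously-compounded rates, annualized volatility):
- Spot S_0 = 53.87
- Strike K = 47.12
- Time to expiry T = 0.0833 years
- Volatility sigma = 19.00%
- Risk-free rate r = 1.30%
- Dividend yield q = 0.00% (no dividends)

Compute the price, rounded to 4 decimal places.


d1 = (ln(S/K) + (r - q + 0.5*sigma^2) * T) / (sigma * sqrt(T)) = 2.48850053
d2 = d1 - sigma * sqrt(T) = 2.43366323
exp(-rT) = 0.99891769; exp(-qT) = 1.00000000
C = S_0 * exp(-qT) * N(d1) - K * exp(-rT) * N(d2)
N(d1) = 0.99358585; N(d2) = 0.99252655
C = 53.8700 * 1.00000000 * 0.99358585 - 47.1200 * 0.99891769 * 0.99252655 = 6.8072

Answer: Price = 6.8072


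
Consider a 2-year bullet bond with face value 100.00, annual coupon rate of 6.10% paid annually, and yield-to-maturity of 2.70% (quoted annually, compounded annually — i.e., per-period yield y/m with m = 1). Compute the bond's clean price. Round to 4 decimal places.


Coupon per period c = face * coupon_rate / m = 6.100000
Periods per year m = 1; per-period yield y/m = 0.027000
Number of cashflows N = 2
Cashflows (t years, CF_t, discount factor 1/(1+y/m)^(m*t), PV):
  t = 1.0000: CF_t = 6.100000, DF = 0.973710, PV = 5.939630
  t = 2.0000: CF_t = 106.100000, DF = 0.948111, PV = 100.594560
Price P = sum_t PV_t = 106.534190

Answer: Price = 106.5342


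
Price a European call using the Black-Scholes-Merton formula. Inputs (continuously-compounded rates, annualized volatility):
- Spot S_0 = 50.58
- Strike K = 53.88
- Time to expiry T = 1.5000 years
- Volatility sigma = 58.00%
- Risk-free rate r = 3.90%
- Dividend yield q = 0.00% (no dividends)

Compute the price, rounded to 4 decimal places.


d1 = (ln(S/K) + (r - q + 0.5*sigma^2) * T) / (sigma * sqrt(T)) = 0.34855520
d2 = d1 - sigma * sqrt(T) = -0.36179683
exp(-rT) = 0.94317824; exp(-qT) = 1.00000000
C = S_0 * exp(-qT) * N(d1) - K * exp(-rT) * N(d2)
N(d1) = 0.63628837; N(d2) = 0.35875193
C = 50.5800 * 1.00000000 * 0.63628837 - 53.8800 * 0.94317824 * 0.35875193 = 13.9523

Answer: Price = 13.9523


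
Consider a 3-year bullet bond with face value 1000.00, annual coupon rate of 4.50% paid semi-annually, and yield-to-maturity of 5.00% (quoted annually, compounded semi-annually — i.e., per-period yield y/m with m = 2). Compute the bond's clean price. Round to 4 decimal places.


Coupon per period c = face * coupon_rate / m = 22.500000
Periods per year m = 2; per-period yield y/m = 0.025000
Number of cashflows N = 6
Cashflows (t years, CF_t, discount factor 1/(1+y/m)^(m*t), PV):
  t = 0.5000: CF_t = 22.500000, DF = 0.975610, PV = 21.951220
  t = 1.0000: CF_t = 22.500000, DF = 0.951814, PV = 21.415824
  t = 1.5000: CF_t = 22.500000, DF = 0.928599, PV = 20.893487
  t = 2.0000: CF_t = 22.500000, DF = 0.905951, PV = 20.383890
  t = 2.5000: CF_t = 22.500000, DF = 0.883854, PV = 19.886721
  t = 3.0000: CF_t = 1022.500000, DF = 0.862297, PV = 881.698545
Price P = sum_t PV_t = 986.229687

Answer: Price = 986.2297


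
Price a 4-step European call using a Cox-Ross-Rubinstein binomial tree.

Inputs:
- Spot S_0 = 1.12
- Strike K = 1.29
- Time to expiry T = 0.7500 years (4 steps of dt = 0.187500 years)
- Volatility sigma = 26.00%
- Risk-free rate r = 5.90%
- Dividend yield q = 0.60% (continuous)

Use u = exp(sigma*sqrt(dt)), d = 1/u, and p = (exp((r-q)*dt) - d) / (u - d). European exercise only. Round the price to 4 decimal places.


Answer: Price = V(0,0) = 0.0604

Derivation:
dt = T/N = 0.187500
u = exp(sigma*sqrt(dt)) = 1.119165; d = 1/u = 0.893523
p = (exp((r-q)*dt) - d) / (u - d) = 0.516144
Discount per step: exp(-r*dt) = 0.988998
Stock lattice S(k, i) with i counting down-moves:
  k=0: S(0,0) = 1.1200
  k=1: S(1,0) = 1.2535; S(1,1) = 1.0007
  k=2: S(2,0) = 1.4028; S(2,1) = 1.1200; S(2,2) = 0.8942
  k=3: S(3,0) = 1.5700; S(3,1) = 1.2535; S(3,2) = 1.0007; S(3,3) = 0.7990
  k=4: S(4,0) = 1.7571; S(4,1) = 1.4028; S(4,2) = 1.1200; S(4,3) = 0.8942; S(4,4) = 0.7139
Terminal payoffs V(N, i) = max(S_T - K, 0):
  V(4,0) = 0.467095; V(4,1) = 0.112835; V(4,2) = 0.000000; V(4,3) = 0.000000; V(4,4) = 0.000000
Backward induction: V(k, i) = exp(-r*dt) * [p * V(k+1, i) + (1-p) * V(k+1, i+1)].
  V(3,0) = exp(-r*dt) * [p*0.467095 + (1-p)*0.112835] = 0.292431
  V(3,1) = exp(-r*dt) * [p*0.112835 + (1-p)*0.000000] = 0.057598
  V(3,2) = exp(-r*dt) * [p*0.000000 + (1-p)*0.000000] = 0.000000
  V(3,3) = exp(-r*dt) * [p*0.000000 + (1-p)*0.000000] = 0.000000
  V(2,0) = exp(-r*dt) * [p*0.292431 + (1-p)*0.057598] = 0.176839
  V(2,1) = exp(-r*dt) * [p*0.057598 + (1-p)*0.000000] = 0.029402
  V(2,2) = exp(-r*dt) * [p*0.000000 + (1-p)*0.000000] = 0.000000
  V(1,0) = exp(-r*dt) * [p*0.176839 + (1-p)*0.029402] = 0.104340
  V(1,1) = exp(-r*dt) * [p*0.029402 + (1-p)*0.000000] = 0.015009
  V(0,0) = exp(-r*dt) * [p*0.104340 + (1-p)*0.015009] = 0.060444


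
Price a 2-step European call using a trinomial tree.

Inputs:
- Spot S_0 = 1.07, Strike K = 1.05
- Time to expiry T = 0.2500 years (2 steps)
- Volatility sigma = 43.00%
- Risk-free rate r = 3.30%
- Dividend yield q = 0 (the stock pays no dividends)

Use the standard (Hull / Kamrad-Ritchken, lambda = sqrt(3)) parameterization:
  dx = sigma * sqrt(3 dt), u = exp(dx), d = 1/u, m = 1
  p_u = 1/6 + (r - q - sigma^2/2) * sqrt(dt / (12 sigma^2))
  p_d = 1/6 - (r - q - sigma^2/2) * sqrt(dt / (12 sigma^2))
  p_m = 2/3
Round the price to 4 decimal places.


Answer: Price = V(0,0) = 0.0966

Derivation:
dt = T/N = 0.125000; dx = sigma*sqrt(3*dt) = 0.263320
u = exp(dx) = 1.301243; d = 1/u = 0.768496
p_u = 0.152556, p_m = 0.666667, p_d = 0.180777
Discount per step: exp(-r*dt) = 0.995883
Stock lattice S(k, j) with j the centered position index:
  k=0: S(0,+0) = 1.0700
  k=1: S(1,-1) = 0.8223; S(1,+0) = 1.0700; S(1,+1) = 1.3923
  k=2: S(2,-2) = 0.6319; S(2,-1) = 0.8223; S(2,+0) = 1.0700; S(2,+1) = 1.3923; S(2,+2) = 1.8118
Terminal payoffs V(N, j) = max(S_T - K, 0):
  V(2,-2) = 0.000000; V(2,-1) = 0.000000; V(2,+0) = 0.020000; V(2,+1) = 0.342330; V(2,+2) = 0.761760
Backward induction: V(k, j) = exp(-r*dt) * [p_u * V(k+1, j+1) + p_m * V(k+1, j) + p_d * V(k+1, j-1)]
  V(1,-1) = exp(-r*dt) * [p_u*0.020000 + p_m*0.000000 + p_d*0.000000] = 0.003039
  V(1,+0) = exp(-r*dt) * [p_u*0.342330 + p_m*0.020000 + p_d*0.000000] = 0.065288
  V(1,+1) = exp(-r*dt) * [p_u*0.761760 + p_m*0.342330 + p_d*0.020000] = 0.346614
  V(0,+0) = exp(-r*dt) * [p_u*0.346614 + p_m*0.065288 + p_d*0.003039] = 0.096554


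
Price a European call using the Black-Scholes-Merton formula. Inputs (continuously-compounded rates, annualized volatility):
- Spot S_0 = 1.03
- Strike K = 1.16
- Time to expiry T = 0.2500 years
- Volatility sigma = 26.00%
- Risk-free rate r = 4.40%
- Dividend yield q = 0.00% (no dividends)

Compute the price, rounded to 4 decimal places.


d1 = (ln(S/K) + (r - q + 0.5*sigma^2) * T) / (sigma * sqrt(T)) = -0.76470156
d2 = d1 - sigma * sqrt(T) = -0.89470156
exp(-rT) = 0.98906028; exp(-qT) = 1.00000000
C = S_0 * exp(-qT) * N(d1) - K * exp(-rT) * N(d2)
N(d1) = 0.22222464; N(d2) = 0.18547332
C = 1.0300 * 1.00000000 * 0.22222464 - 1.1600 * 0.98906028 * 0.18547332 = 0.0161

Answer: Price = 0.0161


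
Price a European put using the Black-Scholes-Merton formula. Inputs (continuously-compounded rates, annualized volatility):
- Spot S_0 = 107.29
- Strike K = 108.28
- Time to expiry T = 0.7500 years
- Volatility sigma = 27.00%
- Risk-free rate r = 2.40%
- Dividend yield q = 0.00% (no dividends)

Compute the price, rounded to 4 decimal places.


Answer: Price = 9.4780

Derivation:
d1 = (ln(S/K) + (r - q + 0.5*sigma^2) * T) / (sigma * sqrt(T)) = 0.15461219
d2 = d1 - sigma * sqrt(T) = -0.07921466
exp(-rT) = 0.98216103; exp(-qT) = 1.00000000
P = K * exp(-rT) * N(-d2) - S_0 * exp(-qT) * N(-d1)
N(-d1) = 0.43856353; N(-d2) = 0.53156906
P = 108.2800 * 0.98216103 * 0.53156906 - 107.2900 * 1.00000000 * 0.43856353 = 9.4780


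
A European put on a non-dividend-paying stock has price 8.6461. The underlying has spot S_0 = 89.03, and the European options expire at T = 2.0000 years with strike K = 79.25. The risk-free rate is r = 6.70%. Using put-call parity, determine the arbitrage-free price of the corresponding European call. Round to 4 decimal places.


Put-call parity: C - P = S_0 * exp(-qT) - K * exp(-rT).
S_0 * exp(-qT) = 89.0300 * 1.00000000 = 89.03000000
K * exp(-rT) = 79.2500 * 0.87459006 = 69.31126262
C = P + S*exp(-qT) - K*exp(-rT)
C = 8.6461 + 89.03000000 - 69.31126262 = 28.3648

Answer: Call price = 28.3648


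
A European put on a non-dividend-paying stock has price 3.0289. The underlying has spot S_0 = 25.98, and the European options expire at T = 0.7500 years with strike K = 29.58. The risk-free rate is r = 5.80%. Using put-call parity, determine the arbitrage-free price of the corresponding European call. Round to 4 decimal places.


Put-call parity: C - P = S_0 * exp(-qT) - K * exp(-rT).
S_0 * exp(-qT) = 25.9800 * 1.00000000 = 25.98000000
K * exp(-rT) = 29.5800 * 0.95743255 = 28.32085495
C = P + S*exp(-qT) - K*exp(-rT)
C = 3.0289 + 25.98000000 - 28.32085495 = 0.6880

Answer: Call price = 0.6880


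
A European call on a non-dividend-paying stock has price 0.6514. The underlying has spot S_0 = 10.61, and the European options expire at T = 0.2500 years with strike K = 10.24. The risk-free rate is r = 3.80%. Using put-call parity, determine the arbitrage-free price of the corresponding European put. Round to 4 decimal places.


Answer: Put price = 0.1846

Derivation:
Put-call parity: C - P = S_0 * exp(-qT) - K * exp(-rT).
S_0 * exp(-qT) = 10.6100 * 1.00000000 = 10.61000000
K * exp(-rT) = 10.2400 * 0.99054498 = 10.14318062
P = C - S*exp(-qT) + K*exp(-rT)
P = 0.6514 - 10.61000000 + 10.14318062 = 0.1846


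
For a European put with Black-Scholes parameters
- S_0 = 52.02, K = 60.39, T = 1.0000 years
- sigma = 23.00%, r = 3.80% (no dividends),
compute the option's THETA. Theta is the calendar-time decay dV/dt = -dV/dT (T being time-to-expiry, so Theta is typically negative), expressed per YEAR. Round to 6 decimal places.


Answer: Theta = -0.627743

Derivation:
d1 = -0.3684576883; d2 = -0.5984576883
phi(d1) = 0.3727605334; exp(-qT) = 1.0000000000; exp(-rT) = 0.9627129409
Theta = -S*exp(-qT)*phi(d1)*sigma/(2*sqrt(T)) + r*K*exp(-rT)*N(-d2) - q*S*exp(-qT)*N(-d1)
N(-d1) = 0.6437340054; N(-d2) = 0.7252327084; sqrt(T) = 1.0000000000
Term 1 = -52.0200 * 1.0000000000 * 0.3727605334 * 0.2300 / (2 * 1.0000000000) = -2.2299653390
Term 2 = 0.0380 * 60.3900 * 0.9627129409 * 0.7252327084 = 1.6022224722
Term 3 = 0 (no dividend yield, q = 0)
Theta = -2.2299653390 + (1.6022224722) + (0.0000000000) = -0.627743


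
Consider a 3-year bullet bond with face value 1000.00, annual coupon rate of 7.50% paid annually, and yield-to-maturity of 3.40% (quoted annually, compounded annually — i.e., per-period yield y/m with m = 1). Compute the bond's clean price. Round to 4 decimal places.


Answer: Price = 1115.0869

Derivation:
Coupon per period c = face * coupon_rate / m = 75.000000
Periods per year m = 1; per-period yield y/m = 0.034000
Number of cashflows N = 3
Cashflows (t years, CF_t, discount factor 1/(1+y/m)^(m*t), PV):
  t = 1.0000: CF_t = 75.000000, DF = 0.967118, PV = 72.533849
  t = 2.0000: CF_t = 75.000000, DF = 0.935317, PV = 70.148790
  t = 3.0000: CF_t = 1075.000000, DF = 0.904562, PV = 972.404249
Price P = sum_t PV_t = 1115.086889


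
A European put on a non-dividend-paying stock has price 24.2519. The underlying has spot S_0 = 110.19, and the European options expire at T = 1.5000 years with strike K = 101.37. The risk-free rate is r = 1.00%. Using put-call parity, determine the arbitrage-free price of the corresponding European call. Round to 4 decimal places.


Answer: Call price = 34.5811

Derivation:
Put-call parity: C - P = S_0 * exp(-qT) - K * exp(-rT).
S_0 * exp(-qT) = 110.1900 * 1.00000000 = 110.19000000
K * exp(-rT) = 101.3700 * 0.98511194 = 99.86079732
C = P + S*exp(-qT) - K*exp(-rT)
C = 24.2519 + 110.19000000 - 99.86079732 = 34.5811


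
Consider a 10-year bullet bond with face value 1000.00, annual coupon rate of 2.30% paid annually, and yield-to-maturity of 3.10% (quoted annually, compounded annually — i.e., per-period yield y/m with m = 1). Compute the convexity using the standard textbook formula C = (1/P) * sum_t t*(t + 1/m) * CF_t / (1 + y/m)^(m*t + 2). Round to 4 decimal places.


Answer: Convexity = 89.8921

Derivation:
Coupon per period c = face * coupon_rate / m = 23.000000
Periods per year m = 1; per-period yield y/m = 0.031000
Number of cashflows N = 10
Cashflows (t years, CF_t, discount factor 1/(1+y/m)^(m*t), PV):
  t = 1.0000: CF_t = 23.000000, DF = 0.969932, PV = 22.308438
  t = 2.0000: CF_t = 23.000000, DF = 0.940768, PV = 21.637671
  t = 3.0000: CF_t = 23.000000, DF = 0.912481, PV = 20.987071
  t = 4.0000: CF_t = 23.000000, DF = 0.885045, PV = 20.356034
  t = 5.0000: CF_t = 23.000000, DF = 0.858434, PV = 19.743971
  t = 6.0000: CF_t = 23.000000, DF = 0.832622, PV = 19.150312
  t = 7.0000: CF_t = 23.000000, DF = 0.807587, PV = 18.574502
  t = 8.0000: CF_t = 23.000000, DF = 0.783305, PV = 18.016006
  t = 9.0000: CF_t = 23.000000, DF = 0.759752, PV = 17.474302
  t = 10.0000: CF_t = 1023.000000, DF = 0.736908, PV = 753.857016
Price P = sum_t PV_t = 932.105324
Convexity numerator sum_t t*(t + 1/m) * CF_t / (1+y/m)^(m*t + 2):
  t = 1.0000: term = 41.974143
  t = 2.0000: term = 122.136206
  t = 3.0000: term = 236.927655
  t = 4.0000: term = 383.006231
  t = 5.0000: term = 557.235060
  t = 6.0000: term = 756.672245
  t = 7.0000: term = 978.560938
  t = 8.0000: term = 1220.319861
  t = 9.0000: term = 1479.534264
  t = 10.0000: term = 78012.525127
Convexity = (1/P) * sum = 83788.891730 / 932.105324 = 89.892086


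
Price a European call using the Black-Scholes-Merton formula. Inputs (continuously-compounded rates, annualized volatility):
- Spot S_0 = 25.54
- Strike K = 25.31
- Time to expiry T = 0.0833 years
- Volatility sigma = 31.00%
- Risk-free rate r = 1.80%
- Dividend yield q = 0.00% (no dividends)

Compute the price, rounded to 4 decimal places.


Answer: Price = 1.0468

Derivation:
d1 = (ln(S/K) + (r - q + 0.5*sigma^2) * T) / (sigma * sqrt(T)) = 0.16260215
d2 = d1 - sigma * sqrt(T) = 0.07313076
exp(-rT) = 0.99850172; exp(-qT) = 1.00000000
C = S_0 * exp(-qT) * N(d1) - K * exp(-rT) * N(d2)
N(d1) = 0.56458415; N(d2) = 0.52914897
C = 25.5400 * 1.00000000 * 0.56458415 - 25.3100 * 0.99850172 * 0.52914897 = 1.0468


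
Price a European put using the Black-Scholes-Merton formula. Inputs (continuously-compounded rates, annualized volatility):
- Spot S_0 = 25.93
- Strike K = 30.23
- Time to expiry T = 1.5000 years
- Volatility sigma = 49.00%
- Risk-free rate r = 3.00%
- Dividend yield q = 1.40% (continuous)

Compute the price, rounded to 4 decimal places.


Answer: Price = 8.3008

Derivation:
d1 = (ln(S/K) + (r - q + 0.5*sigma^2) * T) / (sigma * sqrt(T)) = 0.08438374
d2 = d1 - sigma * sqrt(T) = -0.51574125
exp(-rT) = 0.95599748; exp(-qT) = 0.97921896
P = K * exp(-rT) * N(-d2) - S_0 * exp(-qT) * N(-d1)
N(-d1) = 0.46637567; N(-d2) = 0.69698243
P = 30.2300 * 0.95599748 * 0.69698243 - 25.9300 * 0.97921896 * 0.46637567 = 8.3008


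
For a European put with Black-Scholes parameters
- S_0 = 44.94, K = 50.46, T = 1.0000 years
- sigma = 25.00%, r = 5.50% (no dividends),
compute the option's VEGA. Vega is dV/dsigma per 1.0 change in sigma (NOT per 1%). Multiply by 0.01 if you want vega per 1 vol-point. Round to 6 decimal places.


d1 = -0.1184107058; d2 = -0.3684107058
phi(d1) = 0.3961552572; exp(-qT) = 1.0000000000; exp(-rT) = 0.9464851480
Vega = S * exp(-qT) * phi(d1) * sqrt(T) = 44.9400 * 1.0000000000 * 0.3961552572 * 1.0000000000 = 17.803217

Answer: Vega = 17.803217


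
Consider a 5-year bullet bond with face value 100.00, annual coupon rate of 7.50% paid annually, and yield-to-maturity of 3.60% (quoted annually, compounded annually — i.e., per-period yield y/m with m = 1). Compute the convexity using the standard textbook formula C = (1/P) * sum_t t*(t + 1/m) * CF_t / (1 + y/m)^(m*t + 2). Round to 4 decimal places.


Coupon per period c = face * coupon_rate / m = 7.500000
Periods per year m = 1; per-period yield y/m = 0.036000
Number of cashflows N = 5
Cashflows (t years, CF_t, discount factor 1/(1+y/m)^(m*t), PV):
  t = 1.0000: CF_t = 7.500000, DF = 0.965251, PV = 7.239382
  t = 2.0000: CF_t = 7.500000, DF = 0.931709, PV = 6.987821
  t = 3.0000: CF_t = 7.500000, DF = 0.899333, PV = 6.745001
  t = 4.0000: CF_t = 7.500000, DF = 0.868082, PV = 6.510618
  t = 5.0000: CF_t = 107.500000, DF = 0.837917, PV = 90.076123
Price P = sum_t PV_t = 117.558945
Convexity numerator sum_t t*(t + 1/m) * CF_t / (1+y/m)^(m*t + 2):
  t = 1.0000: term = 13.490001
  t = 2.0000: term = 39.063710
  t = 3.0000: term = 75.412568
  t = 4.0000: term = 121.320091
  t = 5.0000: term = 2517.743197
Convexity = (1/P) * sum = 2767.029568 / 117.558945 = 23.537380

Answer: Convexity = 23.5374


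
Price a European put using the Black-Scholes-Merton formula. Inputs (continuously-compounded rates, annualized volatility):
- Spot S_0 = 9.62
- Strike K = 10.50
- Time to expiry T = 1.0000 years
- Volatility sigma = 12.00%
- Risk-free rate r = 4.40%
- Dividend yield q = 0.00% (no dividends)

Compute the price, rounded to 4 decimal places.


d1 = (ln(S/K) + (r - q + 0.5*sigma^2) * T) / (sigma * sqrt(T)) = -0.30275827
d2 = d1 - sigma * sqrt(T) = -0.42275827
exp(-rT) = 0.95695396; exp(-qT) = 1.00000000
P = K * exp(-rT) * N(-d2) - S_0 * exp(-qT) * N(-d1)
N(-d1) = 0.61896296; N(-d2) = 0.66376418
P = 10.5000 * 0.95695396 * 0.66376418 - 9.6200 * 1.00000000 * 0.61896296 = 0.7151

Answer: Price = 0.7151


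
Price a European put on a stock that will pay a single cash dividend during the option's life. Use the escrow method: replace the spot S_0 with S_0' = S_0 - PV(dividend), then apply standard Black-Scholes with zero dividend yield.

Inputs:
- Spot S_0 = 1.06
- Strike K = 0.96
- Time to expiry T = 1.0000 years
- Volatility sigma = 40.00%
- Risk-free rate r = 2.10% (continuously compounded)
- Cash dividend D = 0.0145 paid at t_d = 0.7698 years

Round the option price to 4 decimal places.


Answer: Price = 0.1100

Derivation:
PV(D) = D * exp(-r * t_d) = 0.0145 * 0.98396417 = 0.01426748
S_0' = S_0 - PV(D) = 1.0600 - 0.01426748 = 1.04573252
d1 = (ln(S_0'/K) + (r + sigma^2/2)*T) / (sigma*sqrt(T)) = 0.46634903
d2 = d1 - sigma*sqrt(T) = 0.06634903
exp(-rT) = 0.97921896
N(-d1) = 0.32048285; N(-d2) = 0.47354998
P = K * exp(-rT) * N(-d2) - S_0' * N(-d1) = 0.9600 * 0.97921896 * 0.47354998 - 1.04573252 * 0.32048285 = 0.1100


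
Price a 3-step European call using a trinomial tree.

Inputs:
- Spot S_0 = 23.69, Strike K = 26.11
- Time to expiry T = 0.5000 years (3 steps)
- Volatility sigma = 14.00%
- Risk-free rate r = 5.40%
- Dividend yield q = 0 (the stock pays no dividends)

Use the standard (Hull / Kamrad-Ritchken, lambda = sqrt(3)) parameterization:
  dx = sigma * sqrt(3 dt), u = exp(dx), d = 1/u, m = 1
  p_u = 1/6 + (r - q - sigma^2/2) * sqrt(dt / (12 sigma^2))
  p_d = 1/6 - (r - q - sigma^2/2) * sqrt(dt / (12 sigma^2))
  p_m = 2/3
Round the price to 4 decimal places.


dt = T/N = 0.166667; dx = sigma*sqrt(3*dt) = 0.098995
u = exp(dx) = 1.104061; d = 1/u = 0.905747
p_u = 0.203874, p_m = 0.666667, p_d = 0.129459
Discount per step: exp(-r*dt) = 0.991040
Stock lattice S(k, j) with j the centered position index:
  k=0: S(0,+0) = 23.6900
  k=1: S(1,-1) = 21.4572; S(1,+0) = 23.6900; S(1,+1) = 26.1552
  k=2: S(2,-2) = 19.4348; S(2,-1) = 21.4572; S(2,+0) = 23.6900; S(2,+1) = 26.1552; S(2,+2) = 28.8769
  k=3: S(3,-3) = 17.6030; S(3,-2) = 19.4348; S(3,-1) = 21.4572; S(3,+0) = 23.6900; S(3,+1) = 26.1552; S(3,+2) = 28.8769; S(3,+3) = 31.8819
Terminal payoffs V(N, j) = max(S_T - K, 0):
  V(3,-3) = 0.000000; V(3,-2) = 0.000000; V(3,-1) = 0.000000; V(3,+0) = 0.000000; V(3,+1) = 0.045199; V(3,+2) = 2.766927; V(3,+3) = 5.771881
Backward induction: V(k, j) = exp(-r*dt) * [p_u * V(k+1, j+1) + p_m * V(k+1, j) + p_d * V(k+1, j-1)]
  V(2,-2) = exp(-r*dt) * [p_u*0.000000 + p_m*0.000000 + p_d*0.000000] = 0.000000
  V(2,-1) = exp(-r*dt) * [p_u*0.000000 + p_m*0.000000 + p_d*0.000000] = 0.000000
  V(2,+0) = exp(-r*dt) * [p_u*0.045199 + p_m*0.000000 + p_d*0.000000] = 0.009132
  V(2,+1) = exp(-r*dt) * [p_u*2.766927 + p_m*0.045199 + p_d*0.000000] = 0.588913
  V(2,+2) = exp(-r*dt) * [p_u*5.771881 + p_m*2.766927 + p_d*0.045199] = 3.000083
  V(1,-1) = exp(-r*dt) * [p_u*0.009132 + p_m*0.000000 + p_d*0.000000] = 0.001845
  V(1,+0) = exp(-r*dt) * [p_u*0.588913 + p_m*0.009132 + p_d*0.000000] = 0.125022
  V(1,+1) = exp(-r*dt) * [p_u*3.000083 + p_m*0.588913 + p_d*0.009132] = 0.996421
  V(0,+0) = exp(-r*dt) * [p_u*0.996421 + p_m*0.125022 + p_d*0.001845] = 0.284162

Answer: Price = V(0,0) = 0.2842


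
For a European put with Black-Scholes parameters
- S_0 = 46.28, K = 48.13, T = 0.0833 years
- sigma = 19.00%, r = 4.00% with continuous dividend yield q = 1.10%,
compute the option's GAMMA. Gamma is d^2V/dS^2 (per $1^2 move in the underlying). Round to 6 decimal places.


d1 = -0.6432941244; d2 = -0.6981314292
phi(d1) = 0.3243759169; exp(-qT) = 0.9990841197; exp(-rT) = 0.9966735450
Gamma = exp(-qT) * phi(d1) / (S * sigma * sqrt(T)) = 0.9990841197 * 0.3243759169 / (46.2800 * 0.1900 * 0.2886173938) = 0.127697

Answer: Gamma = 0.127697


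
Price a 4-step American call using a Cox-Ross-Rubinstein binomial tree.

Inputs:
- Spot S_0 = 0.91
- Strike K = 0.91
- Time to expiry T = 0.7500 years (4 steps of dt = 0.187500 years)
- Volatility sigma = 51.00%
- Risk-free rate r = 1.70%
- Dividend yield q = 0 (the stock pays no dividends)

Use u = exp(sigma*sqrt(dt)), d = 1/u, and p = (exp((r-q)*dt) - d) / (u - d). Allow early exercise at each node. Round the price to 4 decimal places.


dt = T/N = 0.187500
u = exp(sigma*sqrt(dt)) = 1.247119; d = 1/u = 0.801848
p = (exp((r-q)*dt) - d) / (u - d) = 0.452184
Discount per step: exp(-r*dt) = 0.996818
Stock lattice S(k, i) with i counting down-moves:
  k=0: S(0,0) = 0.9100
  k=1: S(1,0) = 1.1349; S(1,1) = 0.7297
  k=2: S(2,0) = 1.4153; S(2,1) = 0.9100; S(2,2) = 0.5851
  k=3: S(3,0) = 1.7651; S(3,1) = 1.1349; S(3,2) = 0.7297; S(3,3) = 0.4692
  k=4: S(4,0) = 2.2013; S(4,1) = 1.4153; S(4,2) = 0.9100; S(4,3) = 0.5851; S(4,4) = 0.3762
Terminal payoffs V(N, i) = max(S_T - K, 0):
  V(4,0) = 1.291272; V(4,1) = 0.505329; V(4,2) = 0.000000; V(4,3) = 0.000000; V(4,4) = 0.000000
Backward induction: V(k, i) = exp(-r*dt) * [p * V(k+1, i) + (1-p) * V(k+1, i+1)]; then take max(V_cont, immediate exercise) for American.
  V(3,0) = exp(-r*dt) * [p*1.291272 + (1-p)*0.505329] = 0.857981; exercise = 0.855085; V(3,0) = max -> 0.857981
  V(3,1) = exp(-r*dt) * [p*0.505329 + (1-p)*0.000000] = 0.227775; exercise = 0.224879; V(3,1) = max -> 0.227775
  V(3,2) = exp(-r*dt) * [p*0.000000 + (1-p)*0.000000] = 0.000000; exercise = 0.000000; V(3,2) = max -> 0.000000
  V(3,3) = exp(-r*dt) * [p*0.000000 + (1-p)*0.000000] = 0.000000; exercise = 0.000000; V(3,3) = max -> 0.000000
  V(2,0) = exp(-r*dt) * [p*0.857981 + (1-p)*0.227775] = 0.511112; exercise = 0.505329; V(2,0) = max -> 0.511112
  V(2,1) = exp(-r*dt) * [p*0.227775 + (1-p)*0.000000] = 0.102668; exercise = 0.000000; V(2,1) = max -> 0.102668
  V(2,2) = exp(-r*dt) * [p*0.000000 + (1-p)*0.000000] = 0.000000; exercise = 0.000000; V(2,2) = max -> 0.000000
  V(1,0) = exp(-r*dt) * [p*0.511112 + (1-p)*0.102668] = 0.286446; exercise = 0.224879; V(1,0) = max -> 0.286446
  V(1,1) = exp(-r*dt) * [p*0.102668 + (1-p)*0.000000] = 0.046277; exercise = 0.000000; V(1,1) = max -> 0.046277
  V(0,0) = exp(-r*dt) * [p*0.286446 + (1-p)*0.046277] = 0.154385; exercise = 0.000000; V(0,0) = max -> 0.154385

Answer: Price = V(0,0) = 0.1544


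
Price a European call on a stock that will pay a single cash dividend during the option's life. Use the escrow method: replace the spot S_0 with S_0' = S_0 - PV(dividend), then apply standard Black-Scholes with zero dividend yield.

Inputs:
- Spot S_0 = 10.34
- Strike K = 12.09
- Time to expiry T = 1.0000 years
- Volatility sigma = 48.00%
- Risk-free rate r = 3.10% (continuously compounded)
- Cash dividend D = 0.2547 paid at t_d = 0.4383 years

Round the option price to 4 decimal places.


Answer: Price = 1.3502

Derivation:
PV(D) = D * exp(-r * t_d) = 0.2547 * 0.98650459 = 0.25126272
S_0' = S_0 - PV(D) = 10.3400 - 0.25126272 = 10.08873728
d1 = (ln(S_0'/K) + (r + sigma^2/2)*T) / (sigma*sqrt(T)) = -0.07241455
d2 = d1 - sigma*sqrt(T) = -0.55241455
exp(-rT) = 0.96947557
N(d1) = 0.47113600; N(d2) = 0.29033218
C = S_0' * N(d1) - K * exp(-rT) * N(d2) = 10.08873728 * 0.47113600 - 12.0900 * 0.96947557 * 0.29033218 = 1.3502


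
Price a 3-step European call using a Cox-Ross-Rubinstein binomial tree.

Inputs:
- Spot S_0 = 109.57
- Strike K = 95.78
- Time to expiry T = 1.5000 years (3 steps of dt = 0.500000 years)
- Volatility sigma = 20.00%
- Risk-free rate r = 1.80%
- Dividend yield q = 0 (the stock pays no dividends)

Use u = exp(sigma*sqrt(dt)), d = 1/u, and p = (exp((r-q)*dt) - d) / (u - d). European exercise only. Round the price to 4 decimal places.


Answer: Price = V(0,0) = 19.5763

Derivation:
dt = T/N = 0.500000
u = exp(sigma*sqrt(dt)) = 1.151910; d = 1/u = 0.868123
p = (exp((r-q)*dt) - d) / (u - d) = 0.496561
Discount per step: exp(-r*dt) = 0.991040
Stock lattice S(k, i) with i counting down-moves:
  k=0: S(0,0) = 109.5700
  k=1: S(1,0) = 126.2148; S(1,1) = 95.1203
  k=2: S(2,0) = 145.3880; S(2,1) = 109.5700; S(2,2) = 82.5762
  k=3: S(3,0) = 167.4739; S(3,1) = 126.2148; S(3,2) = 95.1203; S(3,3) = 71.6863
Terminal payoffs V(N, i) = max(S_T - K, 0):
  V(3,0) = 71.693928; V(3,1) = 30.434769; V(3,2) = 0.000000; V(3,3) = 0.000000
Backward induction: V(k, i) = exp(-r*dt) * [p * V(k+1, i) + (1-p) * V(k+1, i+1)].
  V(2,0) = exp(-r*dt) * [p*71.693928 + (1-p)*30.434769] = 50.466196
  V(2,1) = exp(-r*dt) * [p*30.434769 + (1-p)*0.000000] = 14.977303
  V(2,2) = exp(-r*dt) * [p*0.000000 + (1-p)*0.000000] = 0.000000
  V(1,0) = exp(-r*dt) * [p*50.466196 + (1-p)*14.977303] = 32.307608
  V(1,1) = exp(-r*dt) * [p*14.977303 + (1-p)*0.000000] = 7.370505
  V(0,0) = exp(-r*dt) * [p*32.307608 + (1-p)*7.370505] = 19.576305


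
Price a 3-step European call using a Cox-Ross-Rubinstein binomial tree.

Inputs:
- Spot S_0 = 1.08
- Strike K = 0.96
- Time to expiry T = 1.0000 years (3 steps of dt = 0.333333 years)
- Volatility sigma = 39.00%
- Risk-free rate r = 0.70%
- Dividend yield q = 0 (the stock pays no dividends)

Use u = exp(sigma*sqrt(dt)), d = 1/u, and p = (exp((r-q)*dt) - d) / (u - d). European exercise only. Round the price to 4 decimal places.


dt = T/N = 0.333333
u = exp(sigma*sqrt(dt)) = 1.252531; d = 1/u = 0.798383
p = (exp((r-q)*dt) - d) / (u - d) = 0.449089
Discount per step: exp(-r*dt) = 0.997669
Stock lattice S(k, i) with i counting down-moves:
  k=0: S(0,0) = 1.0800
  k=1: S(1,0) = 1.3527; S(1,1) = 0.8623
  k=2: S(2,0) = 1.6943; S(2,1) = 1.0800; S(2,2) = 0.6884
  k=3: S(3,0) = 2.1222; S(3,1) = 1.3527; S(3,2) = 0.8623; S(3,3) = 0.5496
Terminal payoffs V(N, i) = max(S_T - K, 0):
  V(3,0) = 1.162216; V(3,1) = 0.392734; V(3,2) = 0.000000; V(3,3) = 0.000000
Backward induction: V(k, i) = exp(-r*dt) * [p * V(k+1, i) + (1-p) * V(k+1, i+1)].
  V(2,0) = exp(-r*dt) * [p*1.162216 + (1-p)*0.392734] = 0.736579
  V(2,1) = exp(-r*dt) * [p*0.392734 + (1-p)*0.000000] = 0.175961
  V(2,2) = exp(-r*dt) * [p*0.000000 + (1-p)*0.000000] = 0.000000
  V(1,0) = exp(-r*dt) * [p*0.736579 + (1-p)*0.175961] = 0.426732
  V(1,1) = exp(-r*dt) * [p*0.175961 + (1-p)*0.000000] = 0.078838
  V(0,0) = exp(-r*dt) * [p*0.426732 + (1-p)*0.078838] = 0.234525

Answer: Price = V(0,0) = 0.2345


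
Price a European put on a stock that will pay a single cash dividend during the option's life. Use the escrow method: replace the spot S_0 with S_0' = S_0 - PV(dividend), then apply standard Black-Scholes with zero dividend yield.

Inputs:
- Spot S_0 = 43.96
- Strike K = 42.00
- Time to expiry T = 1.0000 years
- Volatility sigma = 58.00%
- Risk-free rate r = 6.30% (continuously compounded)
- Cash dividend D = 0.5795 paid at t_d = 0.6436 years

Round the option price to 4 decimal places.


Answer: Price = 7.5925

Derivation:
PV(D) = D * exp(-r * t_d) = 0.5795 * 0.96026422 = 0.55647312
S_0' = S_0 - PV(D) = 43.9600 - 0.55647312 = 43.40352688
d1 = (ln(S_0'/K) + (r + sigma^2/2)*T) / (sigma*sqrt(T)) = 0.45529497
d2 = d1 - sigma*sqrt(T) = -0.12470503
exp(-rT) = 0.93894347
N(-d1) = 0.32444852; N(-d2) = 0.54962146
P = K * exp(-rT) * N(-d2) - S_0' * N(-d1) = 42.0000 * 0.93894347 * 0.54962146 - 43.40352688 * 0.32444852 = 7.5925


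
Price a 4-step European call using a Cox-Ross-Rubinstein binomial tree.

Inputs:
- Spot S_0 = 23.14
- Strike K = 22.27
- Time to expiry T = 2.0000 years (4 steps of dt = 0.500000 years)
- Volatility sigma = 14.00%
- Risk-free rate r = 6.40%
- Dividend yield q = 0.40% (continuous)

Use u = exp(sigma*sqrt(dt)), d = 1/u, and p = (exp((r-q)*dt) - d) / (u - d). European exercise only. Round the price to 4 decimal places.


dt = T/N = 0.500000
u = exp(sigma*sqrt(dt)) = 1.104061; d = 1/u = 0.905747
p = (exp((r-q)*dt) - d) / (u - d) = 0.628839
Discount per step: exp(-r*dt) = 0.968507
Stock lattice S(k, i) with i counting down-moves:
  k=0: S(0,0) = 23.1400
  k=1: S(1,0) = 25.5480; S(1,1) = 20.9590
  k=2: S(2,0) = 28.2065; S(2,1) = 23.1400; S(2,2) = 18.9836
  k=3: S(3,0) = 31.1417; S(3,1) = 25.5480; S(3,2) = 20.9590; S(3,3) = 17.1943
  k=4: S(4,0) = 34.3823; S(4,1) = 28.2065; S(4,2) = 23.1400; S(4,3) = 18.9836; S(4,4) = 15.5737
Terminal payoffs V(N, i) = max(S_T - K, 0):
  V(4,0) = 12.112321; V(4,1) = 5.936505; V(4,2) = 0.870000; V(4,3) = 0.000000; V(4,4) = 0.000000
Backward induction: V(k, i) = exp(-r*dt) * [p * V(k+1, i) + (1-p) * V(k+1, i+1)].
  V(3,0) = exp(-r*dt) * [p*12.112321 + (1-p)*5.936505] = 9.510831
  V(3,1) = exp(-r*dt) * [p*5.936505 + (1-p)*0.870000] = 3.928279
  V(3,2) = exp(-r*dt) * [p*0.870000 + (1-p)*0.000000] = 0.529860
  V(3,3) = exp(-r*dt) * [p*0.000000 + (1-p)*0.000000] = 0.000000
  V(2,0) = exp(-r*dt) * [p*9.510831 + (1-p)*3.928279] = 7.204533
  V(2,1) = exp(-r*dt) * [p*3.928279 + (1-p)*0.529860] = 2.582928
  V(2,2) = exp(-r*dt) * [p*0.529860 + (1-p)*0.000000] = 0.322703
  V(1,0) = exp(-r*dt) * [p*7.204533 + (1-p)*2.582928] = 5.316301
  V(1,1) = exp(-r*dt) * [p*2.582928 + (1-p)*0.322703] = 1.689096
  V(0,0) = exp(-r*dt) * [p*5.316301 + (1-p)*1.689096] = 3.844995

Answer: Price = V(0,0) = 3.8450
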